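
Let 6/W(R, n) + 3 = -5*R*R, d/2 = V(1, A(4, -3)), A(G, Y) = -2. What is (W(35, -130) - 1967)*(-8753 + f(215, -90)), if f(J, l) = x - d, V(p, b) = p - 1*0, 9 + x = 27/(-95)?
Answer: 5018031634837/291080 ≈ 1.7239e+7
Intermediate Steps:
x = -882/95 (x = -9 + 27/(-95) = -9 + 27*(-1/95) = -9 - 27/95 = -882/95 ≈ -9.2842)
V(p, b) = p (V(p, b) = p + 0 = p)
d = 2 (d = 2*1 = 2)
W(R, n) = 6/(-3 - 5*R**2) (W(R, n) = 6/(-3 - 5*R*R) = 6/(-3 - 5*R**2))
f(J, l) = -1072/95 (f(J, l) = -882/95 - 1*2 = -882/95 - 2 = -1072/95)
(W(35, -130) - 1967)*(-8753 + f(215, -90)) = (-6/(3 + 5*35**2) - 1967)*(-8753 - 1072/95) = (-6/(3 + 5*1225) - 1967)*(-832607/95) = (-6/(3 + 6125) - 1967)*(-832607/95) = (-6/6128 - 1967)*(-832607/95) = (-6*1/6128 - 1967)*(-832607/95) = (-3/3064 - 1967)*(-832607/95) = -6026891/3064*(-832607/95) = 5018031634837/291080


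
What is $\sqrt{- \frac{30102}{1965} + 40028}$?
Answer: $\frac{3 \sqrt{1907382270}}{655} \approx 200.03$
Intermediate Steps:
$\sqrt{- \frac{30102}{1965} + 40028} = \sqrt{\left(-30102\right) \frac{1}{1965} + 40028} = \sqrt{- \frac{10034}{655} + 40028} = \sqrt{\frac{26208306}{655}} = \frac{3 \sqrt{1907382270}}{655}$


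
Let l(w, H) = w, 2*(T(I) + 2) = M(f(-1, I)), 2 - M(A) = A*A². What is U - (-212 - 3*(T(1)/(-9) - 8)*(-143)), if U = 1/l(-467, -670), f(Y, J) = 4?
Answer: 967156/467 ≈ 2071.0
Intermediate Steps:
M(A) = 2 - A³ (M(A) = 2 - A*A² = 2 - A³)
T(I) = -33 (T(I) = -2 + (2 - 1*4³)/2 = -2 + (2 - 1*64)/2 = -2 + (2 - 64)/2 = -2 + (½)*(-62) = -2 - 31 = -33)
U = -1/467 (U = 1/(-467) = -1/467 ≈ -0.0021413)
U - (-212 - 3*(T(1)/(-9) - 8)*(-143)) = -1/467 - (-212 - 3*(-33/(-9) - 8)*(-143)) = -1/467 - (-212 - 3*(-33*(-⅑) - 8)*(-143)) = -1/467 - (-212 - 3*(11/3 - 8)*(-143)) = -1/467 - (-212 - 3*(-13/3)*(-143)) = -1/467 - (-212 + 13*(-143)) = -1/467 - (-212 - 1859) = -1/467 - 1*(-2071) = -1/467 + 2071 = 967156/467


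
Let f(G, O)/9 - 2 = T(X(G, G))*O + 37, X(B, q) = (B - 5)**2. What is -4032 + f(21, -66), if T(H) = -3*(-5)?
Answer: -12591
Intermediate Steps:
X(B, q) = (-5 + B)**2
T(H) = 15
f(G, O) = 351 + 135*O (f(G, O) = 18 + 9*(15*O + 37) = 18 + 9*(37 + 15*O) = 18 + (333 + 135*O) = 351 + 135*O)
-4032 + f(21, -66) = -4032 + (351 + 135*(-66)) = -4032 + (351 - 8910) = -4032 - 8559 = -12591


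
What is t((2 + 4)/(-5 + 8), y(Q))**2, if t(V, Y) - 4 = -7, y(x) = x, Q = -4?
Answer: 9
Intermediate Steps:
t(V, Y) = -3 (t(V, Y) = 4 - 7 = -3)
t((2 + 4)/(-5 + 8), y(Q))**2 = (-3)**2 = 9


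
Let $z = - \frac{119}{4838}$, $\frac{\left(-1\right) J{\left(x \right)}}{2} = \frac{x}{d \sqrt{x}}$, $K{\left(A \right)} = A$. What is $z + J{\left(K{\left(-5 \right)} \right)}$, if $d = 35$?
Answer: $- \frac{119}{4838} - \frac{2 i \sqrt{5}}{35} \approx -0.024597 - 0.12778 i$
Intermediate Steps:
$J{\left(x \right)} = - \frac{2 \sqrt{x}}{35}$ ($J{\left(x \right)} = - 2 \frac{x}{35 \sqrt{x}} = - 2 x \frac{1}{35 \sqrt{x}} = - 2 \frac{\sqrt{x}}{35} = - \frac{2 \sqrt{x}}{35}$)
$z = - \frac{119}{4838}$ ($z = \left(-119\right) \frac{1}{4838} = - \frac{119}{4838} \approx -0.024597$)
$z + J{\left(K{\left(-5 \right)} \right)} = - \frac{119}{4838} - \frac{2 \sqrt{-5}}{35} = - \frac{119}{4838} - \frac{2 i \sqrt{5}}{35}$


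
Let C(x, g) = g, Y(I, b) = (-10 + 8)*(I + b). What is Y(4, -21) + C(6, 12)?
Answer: 46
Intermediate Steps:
Y(I, b) = -2*I - 2*b (Y(I, b) = -2*(I + b) = -2*I - 2*b)
Y(4, -21) + C(6, 12) = (-2*4 - 2*(-21)) + 12 = (-8 + 42) + 12 = 34 + 12 = 46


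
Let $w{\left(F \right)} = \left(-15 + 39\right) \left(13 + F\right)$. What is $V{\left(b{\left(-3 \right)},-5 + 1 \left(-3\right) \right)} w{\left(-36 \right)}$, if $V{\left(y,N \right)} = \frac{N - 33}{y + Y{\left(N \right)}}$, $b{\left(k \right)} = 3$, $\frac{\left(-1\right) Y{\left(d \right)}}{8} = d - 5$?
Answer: $\frac{22632}{107} \approx 211.51$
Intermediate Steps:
$Y{\left(d \right)} = 40 - 8 d$ ($Y{\left(d \right)} = - 8 \left(d - 5\right) = - 8 \left(-5 + d\right) = 40 - 8 d$)
$w{\left(F \right)} = 312 + 24 F$ ($w{\left(F \right)} = 24 \left(13 + F\right) = 312 + 24 F$)
$V{\left(y,N \right)} = \frac{-33 + N}{40 + y - 8 N}$ ($V{\left(y,N \right)} = \frac{N - 33}{y - \left(-40 + 8 N\right)} = \frac{-33 + N}{40 + y - 8 N}$)
$V{\left(b{\left(-3 \right)},-5 + 1 \left(-3\right) \right)} w{\left(-36 \right)} = \frac{-33 + \left(-5 + 1 \left(-3\right)\right)}{40 + 3 - 8 \left(-5 + 1 \left(-3\right)\right)} \left(312 + 24 \left(-36\right)\right) = \frac{-33 - 8}{40 + 3 - 8 \left(-5 - 3\right)} \left(312 - 864\right) = \frac{-33 - 8}{40 + 3 - -64} \left(-552\right) = \frac{1}{40 + 3 + 64} \left(-41\right) \left(-552\right) = \frac{1}{107} \left(-41\right) \left(-552\right) = \left(- \frac{41}{107}\right) \left(-552\right) = \frac{22632}{107}$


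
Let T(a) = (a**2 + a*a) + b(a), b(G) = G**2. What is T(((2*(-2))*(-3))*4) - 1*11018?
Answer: -4106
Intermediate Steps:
T(a) = 3*a**2 (T(a) = (a**2 + a*a) + a**2 = (a**2 + a**2) + a**2 = 2*a**2 + a**2 = 3*a**2)
T(((2*(-2))*(-3))*4) - 1*11018 = 3*(((2*(-2))*(-3))*4)**2 - 1*11018 = 3*(-4*(-3)*4)**2 - 11018 = 3*(12*4)**2 - 11018 = 3*48**2 - 11018 = 3*2304 - 11018 = 6912 - 11018 = -4106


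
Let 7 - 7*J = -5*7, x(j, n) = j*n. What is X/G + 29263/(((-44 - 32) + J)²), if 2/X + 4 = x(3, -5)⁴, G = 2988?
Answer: 1106547777731/185288046300 ≈ 5.9720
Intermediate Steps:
X = 2/50621 (X = 2/(-4 + (3*(-5))⁴) = 2/(-4 + (-15)⁴) = 2/(-4 + 50625) = 2/50621 ≈ 3.9509e-5)
J = 6 (J = 1 - (-5)*7/7 = 1 - ⅐*(-35) = 1 + 5 = 6)
X/G + 29263/(((-44 - 32) + J)²) = (2/50621)/2988 + 29263/(((-44 - 32) + 6)²) = (2/50621)*(1/2988) + 29263/((-76 + 6)²) = 1/75627774 + 29263/((-70)²) = 1/75627774 + 29263/4900 = 1106547777731/185288046300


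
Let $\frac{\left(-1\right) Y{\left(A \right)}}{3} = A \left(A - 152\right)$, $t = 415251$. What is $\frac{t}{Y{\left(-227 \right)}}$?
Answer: $- \frac{138417}{86033} \approx -1.6089$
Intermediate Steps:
$Y{\left(A \right)} = - 3 A \left(-152 + A\right)$ ($Y{\left(A \right)} = - 3 A \left(A - 152\right) = - 3 A \left(-152 + A\right)$)
$\frac{t}{Y{\left(-227 \right)}} = \frac{415251}{3 \left(-227\right) \left(152 - -227\right)} = \frac{415251}{3 \left(-227\right) \left(152 + 227\right)} = \frac{415251}{3 \left(-227\right) 379} = \frac{415251}{-258099} = 415251 \left(- \frac{1}{258099}\right) = - \frac{138417}{86033}$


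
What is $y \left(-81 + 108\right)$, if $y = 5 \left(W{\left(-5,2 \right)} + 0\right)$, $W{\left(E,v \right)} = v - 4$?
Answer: $-270$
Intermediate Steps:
$W{\left(E,v \right)} = -4 + v$ ($W{\left(E,v \right)} = v - 4 = -4 + v$)
$y = -10$ ($y = 5 \left(\left(-4 + 2\right) + 0\right) = 5 \left(-2 + 0\right) = 5 \left(-2\right) = -10$)
$y \left(-81 + 108\right) = - 10 \left(-81 + 108\right) = \left(-10\right) 27 = -270$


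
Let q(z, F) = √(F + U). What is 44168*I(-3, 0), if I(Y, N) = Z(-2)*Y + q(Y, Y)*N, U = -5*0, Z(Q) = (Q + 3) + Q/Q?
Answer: -265008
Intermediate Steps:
Z(Q) = 4 + Q (Z(Q) = (3 + Q) + 1 = 4 + Q)
U = 0
q(z, F) = √F (q(z, F) = √(F + 0) = √F)
I(Y, N) = 2*Y + N*√Y (I(Y, N) = (4 - 2)*Y + √Y*N = 2*Y + N*√Y)
44168*I(-3, 0) = 44168*(2*(-3) + 0*√(-3)) = 44168*(-6 + 0*(I*√3)) = 44168*(-6 + 0) = 44168*(-6) = -265008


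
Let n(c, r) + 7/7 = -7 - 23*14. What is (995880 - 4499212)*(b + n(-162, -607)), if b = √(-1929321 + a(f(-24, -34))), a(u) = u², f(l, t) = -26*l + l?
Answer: 1156099560 - 10509996*I*√174369 ≈ 1.1561e+9 - 4.3887e+9*I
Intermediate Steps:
f(l, t) = -25*l
b = 3*I*√174369 (b = √(-1929321 + (-25*(-24))²) = √(-1929321 + 600²) = √(-1929321 + 360000) = √(-1569321) = 3*I*√174369 ≈ 1252.7*I)
n(c, r) = -330 (n(c, r) = -1 + (-7 - 23*14) = -1 + (-7 - 322) = -1 - 329 = -330)
(995880 - 4499212)*(b + n(-162, -607)) = (995880 - 4499212)*(3*I*√174369 - 330) = -3503332*(-330 + 3*I*√174369) = 1156099560 - 10509996*I*√174369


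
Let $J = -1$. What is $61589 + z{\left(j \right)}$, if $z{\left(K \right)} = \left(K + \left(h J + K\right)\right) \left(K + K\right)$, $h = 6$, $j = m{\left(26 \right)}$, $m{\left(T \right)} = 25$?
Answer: $63789$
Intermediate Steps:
$j = 25$
$z{\left(K \right)} = 2 K \left(-6 + 2 K\right)$ ($z{\left(K \right)} = \left(K + \left(6 \left(-1\right) + K\right)\right) \left(K + K\right) = \left(K + \left(-6 + K\right)\right) 2 K = \left(-6 + 2 K\right) 2 K = 2 K \left(-6 + 2 K\right)$)
$61589 + z{\left(j \right)} = 61589 + 4 \cdot 25 \left(-3 + 25\right) = 61589 + 4 \cdot 25 \cdot 22 = 61589 + 2200 = 63789$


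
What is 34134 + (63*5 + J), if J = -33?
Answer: 34416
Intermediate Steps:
34134 + (63*5 + J) = 34134 + (63*5 - 33) = 34134 + (315 - 33) = 34134 + 282 = 34416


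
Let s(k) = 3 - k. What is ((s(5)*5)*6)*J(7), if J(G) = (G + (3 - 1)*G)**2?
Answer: -26460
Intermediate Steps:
J(G) = 9*G**2 (J(G) = (G + 2*G)**2 = (3*G)**2 = 9*G**2)
((s(5)*5)*6)*J(7) = (((3 - 1*5)*5)*6)*(9*7**2) = (((3 - 5)*5)*6)*(9*49) = (-2*5*6)*441 = -10*6*441 = -60*441 = -26460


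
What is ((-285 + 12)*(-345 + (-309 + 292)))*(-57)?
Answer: -5633082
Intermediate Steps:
((-285 + 12)*(-345 + (-309 + 292)))*(-57) = -273*(-345 - 17)*(-57) = -273*(-362)*(-57) = 98826*(-57) = -5633082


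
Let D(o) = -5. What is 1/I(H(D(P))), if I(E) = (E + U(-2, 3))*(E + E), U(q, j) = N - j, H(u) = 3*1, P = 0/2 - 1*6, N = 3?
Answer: 1/18 ≈ 0.055556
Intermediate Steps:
P = -6 (P = 0*(1/2) - 6 = 0 - 6 = -6)
H(u) = 3
U(q, j) = 3 - j
I(E) = 2*E**2 (I(E) = (E + (3 - 1*3))*(E + E) = (E + (3 - 3))*(2*E) = (E + 0)*(2*E) = E*(2*E) = 2*E**2)
1/I(H(D(P))) = 1/(2*3**2) = 1/(2*9) = 1/18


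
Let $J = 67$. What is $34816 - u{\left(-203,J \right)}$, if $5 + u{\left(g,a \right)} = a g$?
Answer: $48422$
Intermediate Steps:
$u{\left(g,a \right)} = -5 + a g$
$34816 - u{\left(-203,J \right)} = 34816 - \left(-5 + 67 \left(-203\right)\right) = 34816 - \left(-5 - 13601\right) = 34816 - -13606 = 34816 + 13606 = 48422$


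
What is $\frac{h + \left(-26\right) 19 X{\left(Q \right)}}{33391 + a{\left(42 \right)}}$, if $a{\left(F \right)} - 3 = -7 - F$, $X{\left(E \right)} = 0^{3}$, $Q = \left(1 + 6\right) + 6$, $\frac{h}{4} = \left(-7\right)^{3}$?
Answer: $- \frac{1372}{33345} \approx -0.041146$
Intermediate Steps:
$h = -1372$ ($h = 4 \left(-7\right)^{3} = 4 \left(-343\right) = -1372$)
$Q = 13$ ($Q = 7 + 6 = 13$)
$X{\left(E \right)} = 0$
$a{\left(F \right)} = -4 - F$ ($a{\left(F \right)} = 3 - \left(7 + F\right) = -4 - F$)
$\frac{h + \left(-26\right) 19 X{\left(Q \right)}}{33391 + a{\left(42 \right)}} = \frac{-1372 + \left(-26\right) 19 \cdot 0}{33391 - 46} = \frac{-1372 - 0}{33391 - 46} = \frac{-1372 + 0}{33391 - 46} = - \frac{1372}{33345}$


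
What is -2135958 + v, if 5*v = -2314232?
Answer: -12994022/5 ≈ -2.5988e+6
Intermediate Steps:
v = -2314232/5 (v = (⅕)*(-2314232) = -2314232/5 ≈ -4.6285e+5)
-2135958 + v = -2135958 - 2314232/5 = -12994022/5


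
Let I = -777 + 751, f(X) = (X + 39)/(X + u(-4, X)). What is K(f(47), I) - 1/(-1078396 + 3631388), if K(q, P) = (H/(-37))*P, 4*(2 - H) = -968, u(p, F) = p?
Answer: 16196181211/94460704 ≈ 171.46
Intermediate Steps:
H = 244 (H = 2 - ¼*(-968) = 2 + 242 = 244)
f(X) = (39 + X)/(-4 + X) (f(X) = (X + 39)/(X - 4) = (39 + X)/(-4 + X))
I = -26
K(q, P) = -244*P/37 (K(q, P) = (244/(-37))*P = (244*(-1/37))*P = -244*P/37)
K(f(47), I) - 1/(-1078396 + 3631388) = -244/37*(-26) - 1/(-1078396 + 3631388) = 6344/37 - 1/2552992 = 16196181211/94460704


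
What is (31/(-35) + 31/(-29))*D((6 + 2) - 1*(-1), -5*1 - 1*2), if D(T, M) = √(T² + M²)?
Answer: -1984*√130/1015 ≈ -22.287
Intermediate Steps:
D(T, M) = √(M² + T²)
(31/(-35) + 31/(-29))*D((6 + 2) - 1*(-1), -5*1 - 1*2) = (31/(-35) + 31/(-29))*√((-5*1 - 1*2)² + ((6 + 2) - 1*(-1))²) = (31*(-1/35) + 31*(-1/29))*√((-5 - 2)² + (8 + 1)²) = (-31/35 - 31/29)*√((-7)² + 9²) = -1984*√(49 + 81)/1015 = -1984*√130/1015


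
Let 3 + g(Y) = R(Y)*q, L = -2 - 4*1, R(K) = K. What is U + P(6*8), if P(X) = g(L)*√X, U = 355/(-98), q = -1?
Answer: -355/98 + 12*√3 ≈ 17.162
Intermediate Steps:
U = -355/98 (U = 355*(-1/98) = -355/98 ≈ -3.6224)
L = -6 (L = -2 - 4 = -6)
g(Y) = -3 - Y (g(Y) = -3 + Y*(-1) = -3 - Y)
P(X) = 3*√X (P(X) = (-3 - 1*(-6))*√X = (-3 + 6)*√X = 3*√X)
U + P(6*8) = -355/98 + 3*√(6*8) = -355/98 + 3*√48 = -355/98 + 3*(4*√3) = -355/98 + 12*√3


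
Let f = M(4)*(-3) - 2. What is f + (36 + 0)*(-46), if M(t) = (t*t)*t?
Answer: -1850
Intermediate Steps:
M(t) = t³ (M(t) = t²*t = t³)
f = -194 (f = 4³*(-3) - 2 = 64*(-3) - 2 = -192 - 2 = -194)
f + (36 + 0)*(-46) = -194 + (36 + 0)*(-46) = -194 + 36*(-46) = -194 - 1656 = -1850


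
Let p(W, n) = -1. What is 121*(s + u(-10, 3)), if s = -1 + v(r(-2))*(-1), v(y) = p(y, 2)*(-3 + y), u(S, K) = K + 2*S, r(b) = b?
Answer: -2783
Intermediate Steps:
v(y) = 3 - y (v(y) = -(-3 + y) = 3 - y)
s = -6 (s = -1 + (3 - 1*(-2))*(-1) = -1 + (3 + 2)*(-1) = -1 + 5*(-1) = -1 - 5 = -6)
121*(s + u(-10, 3)) = 121*(-6 + (3 + 2*(-10))) = 121*(-6 + (3 - 20)) = 121*(-6 - 17) = 121*(-23) = -2783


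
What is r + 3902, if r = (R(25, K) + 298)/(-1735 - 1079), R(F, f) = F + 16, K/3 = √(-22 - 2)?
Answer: 3659963/938 ≈ 3901.9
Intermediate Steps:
K = 6*I*√6 (K = 3*√(-22 - 2) = 3*√(-24) = 3*(2*I*√6) = 6*I*√6 ≈ 14.697*I)
R(F, f) = 16 + F
r = -113/938 (r = ((16 + 25) + 298)/(-1735 - 1079) = (41 + 298)/(-2814) = 339*(-1/2814) = -113/938 ≈ -0.12047)
r + 3902 = -113/938 + 3902 = 3659963/938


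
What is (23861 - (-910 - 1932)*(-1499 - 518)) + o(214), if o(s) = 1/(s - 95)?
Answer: -679305906/119 ≈ -5.7085e+6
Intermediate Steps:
o(s) = 1/(-95 + s)
(23861 - (-910 - 1932)*(-1499 - 518)) + o(214) = (23861 - (-910 - 1932)*(-1499 - 518)) + 1/(-95 + 214) = (23861 - (-2842)*(-2017)) + 1/119 = (23861 - 1*5732314) + 1/119 = (23861 - 5732314) + 1/119 = -5708453 + 1/119 = -679305906/119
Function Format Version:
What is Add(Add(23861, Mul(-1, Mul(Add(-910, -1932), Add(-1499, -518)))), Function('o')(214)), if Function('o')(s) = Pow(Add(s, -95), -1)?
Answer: Rational(-679305906, 119) ≈ -5.7085e+6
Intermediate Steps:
Function('o')(s) = Pow(Add(-95, s), -1)
Add(Add(23861, Mul(-1, Mul(Add(-910, -1932), Add(-1499, -518)))), Function('o')(214)) = Add(Add(23861, Mul(-1, Mul(Add(-910, -1932), Add(-1499, -518)))), Pow(Add(-95, 214), -1)) = Add(Add(23861, Mul(-1, Mul(-2842, -2017))), Pow(119, -1)) = Add(Add(23861, Mul(-1, 5732314)), Rational(1, 119)) = Add(Add(23861, -5732314), Rational(1, 119)) = Add(-5708453, Rational(1, 119)) = Rational(-679305906, 119)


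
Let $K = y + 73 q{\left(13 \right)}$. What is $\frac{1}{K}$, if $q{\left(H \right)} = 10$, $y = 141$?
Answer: $\frac{1}{871} \approx 0.0011481$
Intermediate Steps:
$K = 871$ ($K = 141 + 73 \cdot 10 = 141 + 730 = 871$)
$\frac{1}{K} = \frac{1}{871}$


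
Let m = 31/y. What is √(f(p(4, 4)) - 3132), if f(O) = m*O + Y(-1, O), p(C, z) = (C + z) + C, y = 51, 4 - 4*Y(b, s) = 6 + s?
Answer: 11*I*√29886/34 ≈ 55.93*I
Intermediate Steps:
Y(b, s) = -½ - s/4 (Y(b, s) = 1 - (6 + s)/4 = 1 + (-3/2 - s/4) = -½ - s/4)
p(C, z) = z + 2*C
m = 31/51 ≈ 0.60784
f(O) = -½ + 73*O/204 (f(O) = 31*O/51 + (-½ - O/4) = -½ + 73*O/204)
√(f(p(4, 4)) - 3132) = √((-½ + 73*(4 + 2*4)/204) - 3132) = √((-½ + 73*(4 + 8)/204) - 3132) = √((-½ + (73/204)*12) - 3132) = √((-½ + 73/17) - 3132) = √(129/34 - 3132) = √(-106359/34) = 11*I*√29886/34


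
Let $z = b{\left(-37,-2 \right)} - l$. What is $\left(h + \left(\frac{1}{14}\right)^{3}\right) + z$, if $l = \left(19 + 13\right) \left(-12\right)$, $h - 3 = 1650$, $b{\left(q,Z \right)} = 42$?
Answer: $\frac{5704777}{2744} \approx 2079.0$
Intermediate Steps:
$h = 1653$ ($h = 3 + 1650 = 1653$)
$l = -384$ ($l = 32 \left(-12\right) = -384$)
$z = 426$ ($z = 42 - -384 = 42 + 384 = 426$)
$\left(h + \left(\frac{1}{14}\right)^{3}\right) + z = \left(1653 + \left(\frac{1}{14}\right)^{3}\right) + 426 = \left(1653 + \frac{1}{2744}\right) + 426 = \frac{4535833}{2744} + 426 = \frac{5704777}{2744}$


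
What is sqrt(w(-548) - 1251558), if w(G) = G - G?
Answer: 21*I*sqrt(2838) ≈ 1118.7*I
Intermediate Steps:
w(G) = 0
sqrt(w(-548) - 1251558) = sqrt(0 - 1251558) = sqrt(-1251558) = 21*I*sqrt(2838)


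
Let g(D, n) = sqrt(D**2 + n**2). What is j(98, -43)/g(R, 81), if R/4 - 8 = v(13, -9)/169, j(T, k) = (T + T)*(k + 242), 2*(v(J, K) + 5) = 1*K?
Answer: 6591676*sqrt(24025069)/72075207 ≈ 448.27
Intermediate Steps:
v(J, K) = -5 + K/2 (v(J, K) = -5 + (1*K)/2 = -5 + K/2)
j(T, k) = 2*T*(242 + k) (j(T, k) = (2*T)*(242 + k) = 2*T*(242 + k))
R = 5370/169 (R = 32 + 4*((-5 + (1/2)*(-9))/169) = 32 + 4*((-5 - 9/2)*(1/169)) = 32 + 4*(-19/2*1/169) = 32 + 4*(-19/338) = 32 - 38/169 = 5370/169 ≈ 31.775)
j(98, -43)/g(R, 81) = (2*98*(242 - 43))/(sqrt((5370/169)**2 + 81**2)) = (2*98*199)/(sqrt(28836900/28561 + 6561)) = 39004/(sqrt(216225621/28561)) = 39004/((3*sqrt(24025069)/169)) = 39004*(169*sqrt(24025069)/72075207) = 6591676*sqrt(24025069)/72075207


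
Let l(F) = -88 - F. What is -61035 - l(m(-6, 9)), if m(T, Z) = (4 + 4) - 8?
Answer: -60947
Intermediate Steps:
m(T, Z) = 0 (m(T, Z) = 8 - 8 = 0)
-61035 - l(m(-6, 9)) = -61035 - (-88 - 1*0) = -61035 - (-88 + 0) = -61035 - 1*(-88) = -61035 + 88 = -60947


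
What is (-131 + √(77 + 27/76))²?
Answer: (4978 - √111701)²/1444 ≈ 14934.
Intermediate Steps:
(-131 + √(77 + 27/76))² = (-131 + √(5879/76))² = (-131 + √111701/38)²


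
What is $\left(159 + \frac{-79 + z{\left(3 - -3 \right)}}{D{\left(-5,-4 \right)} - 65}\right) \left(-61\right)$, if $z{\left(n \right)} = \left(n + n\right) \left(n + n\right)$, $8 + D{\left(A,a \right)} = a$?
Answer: $- \frac{742858}{77} \approx -9647.5$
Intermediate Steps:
$D{\left(A,a \right)} = -8 + a$
$z{\left(n \right)} = 4 n^{2}$ ($z{\left(n \right)} = 2 n 2 n = 4 n^{2}$)
$\left(159 + \frac{-79 + z{\left(3 - -3 \right)}}{D{\left(-5,-4 \right)} - 65}\right) \left(-61\right) = \left(159 + \frac{-79 + 4 \left(3 - -3\right)^{2}}{\left(-8 - 4\right) - 65}\right) \left(-61\right) = \left(159 + \frac{-79 + 4 \left(3 + 3\right)^{2}}{-12 - 65}\right) \left(-61\right) = \left(159 + \frac{-79 + 4 \cdot 6^{2}}{-77}\right) \left(-61\right) = \left(159 + \left(-79 + 4 \cdot 36\right) \left(- \frac{1}{77}\right)\right) \left(-61\right) = \left(159 + \left(-79 + 144\right) \left(- \frac{1}{77}\right)\right) \left(-61\right) = \left(159 + 65 \left(- \frac{1}{77}\right)\right) \left(-61\right) = \left(159 - \frac{65}{77}\right) \left(-61\right) = \frac{12178}{77} \left(-61\right) = - \frac{742858}{77}$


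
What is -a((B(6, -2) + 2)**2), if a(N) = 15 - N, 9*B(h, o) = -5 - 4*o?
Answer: -86/9 ≈ -9.5556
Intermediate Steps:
B(h, o) = -5/9 - 4*o/9 (B(h, o) = (-5 - 4*o)/9 = -5/9 - 4*o/9)
-a((B(6, -2) + 2)**2) = -(15 - ((-5/9 - 4/9*(-2)) + 2)**2) = -(15 - ((-5/9 + 8/9) + 2)**2) = -(15 - (1/3 + 2)**2) = -(15 - (7/3)**2) = -(15 - 1*49/9) = -(15 - 49/9) = -1*86/9 = -86/9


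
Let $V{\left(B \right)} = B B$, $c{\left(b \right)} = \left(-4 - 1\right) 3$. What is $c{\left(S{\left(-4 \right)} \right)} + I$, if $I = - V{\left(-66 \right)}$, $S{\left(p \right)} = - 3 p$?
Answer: $-4371$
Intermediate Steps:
$c{\left(b \right)} = -15$ ($c{\left(b \right)} = \left(-5\right) 3 = -15$)
$V{\left(B \right)} = B^{2}$
$I = -4356$ ($I = - \left(-66\right)^{2} = \left(-1\right) 4356 = -4356$)
$c{\left(S{\left(-4 \right)} \right)} + I = -15 - 4356 = -4371$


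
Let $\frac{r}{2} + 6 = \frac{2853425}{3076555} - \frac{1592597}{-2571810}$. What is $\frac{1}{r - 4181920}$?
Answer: $- \frac{13410703245}{56082607557416077} \approx -2.3912 \cdot 10^{-7}$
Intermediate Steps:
$r = - \frac{119443085677}{13410703245}$ ($r = -12 + 2 \left(\frac{2853425}{3076555} - \frac{1592597}{-2571810}\right) = -12 + 2 \left(2853425 \cdot \frac{1}{3076555} - - \frac{1592597}{2571810}\right) = -12 + 2 \left(\frac{570685}{615311} + \frac{1592597}{2571810}\right) = -12 + 2 \cdot \frac{41485353263}{26821406490} = -12 + \frac{41485353263}{13410703245} = - \frac{119443085677}{13410703245} \approx -8.9066$)
$\frac{1}{r - 4181920} = \frac{1}{- \frac{119443085677}{13410703245} - 4181920} = \frac{1}{- \frac{56082607557416077}{13410703245}} = - \frac{13410703245}{56082607557416077}$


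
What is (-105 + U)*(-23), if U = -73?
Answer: 4094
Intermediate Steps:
(-105 + U)*(-23) = (-105 - 73)*(-23) = -178*(-23) = 4094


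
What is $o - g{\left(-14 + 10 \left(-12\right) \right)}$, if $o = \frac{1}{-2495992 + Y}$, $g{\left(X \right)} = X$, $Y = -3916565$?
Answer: $\frac{859282637}{6412557} \approx 134.0$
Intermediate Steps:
$o = - \frac{1}{6412557}$ ($o = \frac{1}{-2495992 - 3916565} = \frac{1}{-6412557} = - \frac{1}{6412557} \approx -1.5594 \cdot 10^{-7}$)
$o - g{\left(-14 + 10 \left(-12\right) \right)} = - \frac{1}{6412557} - \left(-14 + 10 \left(-12\right)\right) = - \frac{1}{6412557} - \left(-14 - 120\right) = - \frac{1}{6412557} - -134 = - \frac{1}{6412557} + 134 = \frac{859282637}{6412557}$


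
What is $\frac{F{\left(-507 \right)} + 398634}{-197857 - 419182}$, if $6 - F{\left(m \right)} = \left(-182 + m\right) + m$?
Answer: $- \frac{399836}{617039} \approx -0.64799$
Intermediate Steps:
$F{\left(m \right)} = 188 - 2 m$ ($F{\left(m \right)} = 6 - \left(\left(-182 + m\right) + m\right) = 6 - \left(-182 + 2 m\right) = 188 - 2 m$)
$\frac{F{\left(-507 \right)} + 398634}{-197857 - 419182} = \frac{\left(188 - -1014\right) + 398634}{-197857 - 419182} = \frac{\left(188 + 1014\right) + 398634}{-617039} = \left(1202 + 398634\right) \left(- \frac{1}{617039}\right) = 399836 \left(- \frac{1}{617039}\right) = - \frac{399836}{617039}$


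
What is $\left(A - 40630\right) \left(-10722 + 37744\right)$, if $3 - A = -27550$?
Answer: $-353366694$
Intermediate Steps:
$A = 27553$ ($A = 3 - -27550 = 3 + 27550 = 27553$)
$\left(A - 40630\right) \left(-10722 + 37744\right) = \left(27553 - 40630\right) \left(-10722 + 37744\right) = \left(-13077\right) 27022 = -353366694$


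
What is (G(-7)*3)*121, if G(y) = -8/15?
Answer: -968/5 ≈ -193.60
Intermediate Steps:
G(y) = -8/15 (G(y) = -8*1/15 = -8/15)
(G(-7)*3)*121 = -8/15*3*121 = -8/5*121 = -968/5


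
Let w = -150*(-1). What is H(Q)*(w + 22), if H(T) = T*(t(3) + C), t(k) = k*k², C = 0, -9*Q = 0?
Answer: 0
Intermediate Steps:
Q = 0 (Q = -⅑*0 = 0)
w = 150 (w = -30*(-5) = 150)
t(k) = k³
H(T) = 27*T (H(T) = T*(3³ + 0) = T*(27 + 0) = T*27 = 27*T)
H(Q)*(w + 22) = (27*0)*(150 + 22) = 0*172 = 0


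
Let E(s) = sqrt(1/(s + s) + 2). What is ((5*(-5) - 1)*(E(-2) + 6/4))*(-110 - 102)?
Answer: 8268 + 2756*sqrt(7) ≈ 15560.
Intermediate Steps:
E(s) = sqrt(2 + 1/(2*s)) (E(s) = sqrt(1/(2*s) + 2) = sqrt(2 + 1/(2*s)))
((5*(-5) - 1)*(E(-2) + 6/4))*(-110 - 102) = ((5*(-5) - 1)*(sqrt(8 + 2/(-2))/2 + 6/4))*(-110 - 102) = ((-25 - 1)*(sqrt(8 + 2*(-1/2))/2 + 6*(1/4)))*(-212) = -26*(sqrt(8 - 1)/2 + 3/2)*(-212) = -26*(sqrt(7)/2 + 3/2)*(-212) = -26*(3/2 + sqrt(7)/2)*(-212) = (-39 - 13*sqrt(7))*(-212) = 8268 + 2756*sqrt(7)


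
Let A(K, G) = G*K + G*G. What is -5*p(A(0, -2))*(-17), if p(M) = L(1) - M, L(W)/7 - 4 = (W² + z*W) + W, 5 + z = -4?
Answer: -2125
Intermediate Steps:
z = -9 (z = -5 - 4 = -9)
L(W) = 28 - 56*W + 7*W² (L(W) = 28 + 7*((W² - 9*W) + W) = 28 + 7*(W² - 8*W) = 28 + (-56*W + 7*W²) = 28 - 56*W + 7*W²)
A(K, G) = G² + G*K (A(K, G) = G*K + G² = G² + G*K)
p(M) = -21 - M (p(M) = (28 - 56*1 + 7*1²) - M = (28 - 56 + 7*1) - M = (28 - 56 + 7) - M = -21 - M)
-5*p(A(0, -2))*(-17) = -5*(-21 - (-2)*(-2 + 0))*(-17) = -5*(-21 - (-2)*(-2))*(-17) = -5*(-21 - 1*4)*(-17) = -5*(-21 - 4)*(-17) = -5*(-25)*(-17) = 125*(-17) = -2125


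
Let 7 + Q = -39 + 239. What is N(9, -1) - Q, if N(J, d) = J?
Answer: -184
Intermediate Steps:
Q = 193 (Q = -7 + (-39 + 239) = -7 + 200 = 193)
N(9, -1) - Q = 9 - 1*193 = 9 - 193 = -184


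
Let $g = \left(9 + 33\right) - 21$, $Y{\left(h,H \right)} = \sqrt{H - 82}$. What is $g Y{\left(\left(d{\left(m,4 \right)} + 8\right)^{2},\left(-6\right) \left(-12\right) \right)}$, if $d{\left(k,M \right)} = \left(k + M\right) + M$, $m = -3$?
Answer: $21 i \sqrt{10} \approx 66.408 i$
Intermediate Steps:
$d{\left(k,M \right)} = k + 2 M$ ($d{\left(k,M \right)} = \left(M + k\right) + M = k + 2 M$)
$Y{\left(h,H \right)} = \sqrt{-82 + H}$
$g = 21$ ($g = 42 - 21 = 21$)
$g Y{\left(\left(d{\left(m,4 \right)} + 8\right)^{2},\left(-6\right) \left(-12\right) \right)} = 21 \sqrt{-82 - -72} = 21 \sqrt{-82 + 72} = 21 \sqrt{-10} = 21 i \sqrt{10}$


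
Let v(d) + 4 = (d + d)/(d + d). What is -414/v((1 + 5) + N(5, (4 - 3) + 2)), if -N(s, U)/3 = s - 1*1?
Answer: 138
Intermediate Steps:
N(s, U) = 3 - 3*s (N(s, U) = -3*(s - 1*1) = -3*(s - 1) = -3*(-1 + s) = 3 - 3*s)
v(d) = -3 (v(d) = -4 + (d + d)/(d + d) = -4 + (2*d)/((2*d)) = -4 + (2*d)*(1/(2*d)) = -4 + 1 = -3)
-414/v((1 + 5) + N(5, (4 - 3) + 2)) = -414/(-3) = -⅓*(-414) = 138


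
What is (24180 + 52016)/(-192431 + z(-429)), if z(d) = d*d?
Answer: -38098/4195 ≈ -9.0818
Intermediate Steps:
z(d) = d²
(24180 + 52016)/(-192431 + z(-429)) = (24180 + 52016)/(-192431 + (-429)²) = 76196/(-192431 + 184041) = 76196/(-8390) = 76196*(-1/8390) = -38098/4195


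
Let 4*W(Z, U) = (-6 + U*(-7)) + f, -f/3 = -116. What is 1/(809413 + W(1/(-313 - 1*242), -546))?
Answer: 1/810454 ≈ 1.2339e-6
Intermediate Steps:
f = 348 (f = -3*(-116) = 348)
W(Z, U) = 171/2 - 7*U/4 (W(Z, U) = ((-6 + U*(-7)) + 348)/4 = ((-6 - 7*U) + 348)/4 = (342 - 7*U)/4 = 171/2 - 7*U/4)
1/(809413 + W(1/(-313 - 1*242), -546)) = 1/(809413 + (171/2 - 7/4*(-546))) = 1/(809413 + (171/2 + 1911/2)) = 1/(809413 + 1041) = 1/810454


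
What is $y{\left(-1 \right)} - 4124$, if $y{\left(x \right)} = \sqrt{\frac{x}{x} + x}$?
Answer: $-4124$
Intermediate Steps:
$y{\left(x \right)} = \sqrt{1 + x}$
$y{\left(-1 \right)} - 4124 = \sqrt{1 - 1} - 4124 = \sqrt{0} - 4124 = 0 - 4124 = -4124$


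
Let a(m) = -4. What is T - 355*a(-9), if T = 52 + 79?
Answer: 1551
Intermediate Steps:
T = 131
T - 355*a(-9) = 131 - 355*(-4) = 131 + 1420 = 1551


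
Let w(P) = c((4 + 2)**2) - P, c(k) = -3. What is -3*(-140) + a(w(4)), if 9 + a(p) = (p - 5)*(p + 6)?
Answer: 423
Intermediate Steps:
w(P) = -3 - P
a(p) = -9 + (-5 + p)*(6 + p) (a(p) = -9 + (p - 5)*(p + 6) = -9 + (-5 + p)*(6 + p))
-3*(-140) + a(w(4)) = -3*(-140) + (-39 + (-3 - 1*4) + (-3 - 1*4)**2) = 420 + (-39 + (-3 - 4) + (-3 - 4)**2) = 420 + (-39 - 7 + (-7)**2) = 420 + (-39 - 7 + 49) = 420 + 3 = 423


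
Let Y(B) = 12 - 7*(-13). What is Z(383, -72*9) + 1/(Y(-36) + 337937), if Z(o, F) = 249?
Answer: 84171961/338040 ≈ 249.00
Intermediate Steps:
Y(B) = 103 (Y(B) = 12 + 91 = 103)
Z(383, -72*9) + 1/(Y(-36) + 337937) = 249 + 1/(103 + 337937) = 249 + 1/338040 = 84171961/338040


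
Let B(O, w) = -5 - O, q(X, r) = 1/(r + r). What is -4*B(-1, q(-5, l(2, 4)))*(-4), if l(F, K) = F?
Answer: -64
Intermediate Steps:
q(X, r) = 1/(2*r)
-4*B(-1, q(-5, l(2, 4)))*(-4) = -4*(-5 - 1*(-1))*(-4) = -4*(-5 + 1)*(-4) = -4*(-4)*(-4) = 16*(-4) = -64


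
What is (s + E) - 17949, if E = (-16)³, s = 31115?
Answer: 9070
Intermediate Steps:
E = -4096
(s + E) - 17949 = (31115 - 4096) - 17949 = 27019 - 17949 = 9070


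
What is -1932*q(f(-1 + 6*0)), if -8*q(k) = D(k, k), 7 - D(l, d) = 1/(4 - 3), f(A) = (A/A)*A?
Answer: 1449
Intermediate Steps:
f(A) = A (f(A) = 1*A = A)
D(l, d) = 6 (D(l, d) = 7 - 1/(4 - 3) = 7 - 1/1 = 7 - 1*1 = 7 - 1 = 6)
q(k) = -¾ (q(k) = -⅛*6 = -¾)
-1932*q(f(-1 + 6*0)) = -1932*(-¾) = 1449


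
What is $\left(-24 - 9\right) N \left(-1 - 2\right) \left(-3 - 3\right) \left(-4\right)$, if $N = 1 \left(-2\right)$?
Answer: $-4752$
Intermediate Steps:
$N = -2$
$\left(-24 - 9\right) N \left(-1 - 2\right) \left(-3 - 3\right) \left(-4\right) = \left(-24 - 9\right) - 2 \left(-1 - 2\right) \left(-3 - 3\right) \left(-4\right) = - 33 - 2 \left(\left(-3\right) \left(-6\right)\right) \left(-4\right) = - 33 \left(-2\right) 18 \left(-4\right) = - 33 \left(\left(-36\right) \left(-4\right)\right) = \left(-33\right) 144 = -4752$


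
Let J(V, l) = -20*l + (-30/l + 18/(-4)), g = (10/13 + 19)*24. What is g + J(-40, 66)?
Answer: -243241/286 ≈ -850.49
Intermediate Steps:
g = 6168/13 (g = (10*(1/13) + 19)*24 = (10/13 + 19)*24 = (257/13)*24 = 6168/13 ≈ 474.46)
J(V, l) = -9/2 - 30/l - 20*l (J(V, l) = -20*l + (-30/l + 18*(-¼)) = -20*l + (-30/l - 9/2) = -20*l + (-9/2 - 30/l) = -9/2 - 30/l - 20*l)
g + J(-40, 66) = 6168/13 + (-9/2 - 30/66 - 20*66) = 6168/13 + (-9/2 - 30*1/66 - 1320) = 6168/13 + (-9/2 - 5/11 - 1320) = 6168/13 - 29149/22 = -243241/286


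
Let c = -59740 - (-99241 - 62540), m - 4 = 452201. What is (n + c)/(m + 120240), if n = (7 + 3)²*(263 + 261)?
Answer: 154441/572445 ≈ 0.26979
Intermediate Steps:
m = 452205 (m = 4 + 452201 = 452205)
n = 52400 (n = 10²*524 = 100*524 = 52400)
c = 102041 (c = -59740 - 1*(-161781) = -59740 + 161781 = 102041)
(n + c)/(m + 120240) = (52400 + 102041)/(452205 + 120240) = 154441/572445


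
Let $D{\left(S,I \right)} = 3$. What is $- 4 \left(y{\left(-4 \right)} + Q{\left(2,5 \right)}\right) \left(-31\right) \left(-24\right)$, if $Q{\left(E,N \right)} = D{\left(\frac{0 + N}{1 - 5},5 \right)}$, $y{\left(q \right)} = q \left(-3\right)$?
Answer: $-44640$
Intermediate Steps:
$y{\left(q \right)} = - 3 q$
$Q{\left(E,N \right)} = 3$
$- 4 \left(y{\left(-4 \right)} + Q{\left(2,5 \right)}\right) \left(-31\right) \left(-24\right) = - 4 \left(\left(-3\right) \left(-4\right) + 3\right) \left(-31\right) \left(-24\right) = - 4 \left(12 + 3\right) \left(-31\right) \left(-24\right) = \left(-4\right) 15 \left(-31\right) \left(-24\right) = \left(-60\right) \left(-31\right) \left(-24\right) = 1860 \left(-24\right) = -44640$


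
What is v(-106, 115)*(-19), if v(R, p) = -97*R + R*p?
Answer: 36252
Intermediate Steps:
v(-106, 115)*(-19) = -106*(-97 + 115)*(-19) = -106*18*(-19) = -1908*(-19) = 36252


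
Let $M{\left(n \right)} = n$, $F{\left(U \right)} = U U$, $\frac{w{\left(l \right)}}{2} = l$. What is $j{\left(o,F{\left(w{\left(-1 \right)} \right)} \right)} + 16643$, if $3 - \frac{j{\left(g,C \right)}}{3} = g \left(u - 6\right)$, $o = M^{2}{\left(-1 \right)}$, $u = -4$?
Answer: $16682$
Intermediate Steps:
$w{\left(l \right)} = 2 l$
$F{\left(U \right)} = U^{2}$
$o = 1$ ($o = \left(-1\right)^{2} = 1$)
$j{\left(g,C \right)} = 9 + 30 g$ ($j{\left(g,C \right)} = 9 - 3 g \left(-4 - 6\right) = 9 - 3 g \left(-10\right) = 9 - 3 \left(- 10 g\right) = 9 + 30 g$)
$j{\left(o,F{\left(w{\left(-1 \right)} \right)} \right)} + 16643 = \left(9 + 30 \cdot 1\right) + 16643 = \left(9 + 30\right) + 16643 = 39 + 16643 = 16682$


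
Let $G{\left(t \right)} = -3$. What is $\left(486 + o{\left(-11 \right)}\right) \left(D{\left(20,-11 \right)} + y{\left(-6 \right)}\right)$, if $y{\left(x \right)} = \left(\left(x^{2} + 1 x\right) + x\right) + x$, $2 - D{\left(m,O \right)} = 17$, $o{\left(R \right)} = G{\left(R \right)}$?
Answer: $1449$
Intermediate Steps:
$o{\left(R \right)} = -3$
$D{\left(m,O \right)} = -15$ ($D{\left(m,O \right)} = 2 - 17 = -15$)
$y{\left(x \right)} = x^{2} + 3 x$ ($y{\left(x \right)} = \left(\left(x^{2} + x\right) + x\right) + x = \left(\left(x + x^{2}\right) + x\right) + x = \left(x^{2} + 2 x\right) + x = x^{2} + 3 x$)
$\left(486 + o{\left(-11 \right)}\right) \left(D{\left(20,-11 \right)} + y{\left(-6 \right)}\right) = \left(486 - 3\right) \left(-15 - 6 \left(3 - 6\right)\right) = 483 \left(-15 - -18\right) = 483 \left(-15 + 18\right) = 483 \cdot 3 = 1449$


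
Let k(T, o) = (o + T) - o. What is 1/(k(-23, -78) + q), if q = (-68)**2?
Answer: 1/4601 ≈ 0.00021734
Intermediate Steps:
k(T, o) = T (k(T, o) = (T + o) - o = T)
q = 4624
1/(k(-23, -78) + q) = 1/(-23 + 4624) = 1/4601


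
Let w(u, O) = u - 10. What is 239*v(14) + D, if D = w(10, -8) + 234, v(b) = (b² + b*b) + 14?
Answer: 97268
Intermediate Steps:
w(u, O) = -10 + u
v(b) = 14 + 2*b² (v(b) = (b² + b²) + 14 = 2*b² + 14 = 14 + 2*b²)
D = 234 (D = (-10 + 10) + 234 = 0 + 234 = 234)
239*v(14) + D = 239*(14 + 2*14²) + 234 = 239*(14 + 2*196) + 234 = 239*(14 + 392) + 234 = 239*406 + 234 = 97034 + 234 = 97268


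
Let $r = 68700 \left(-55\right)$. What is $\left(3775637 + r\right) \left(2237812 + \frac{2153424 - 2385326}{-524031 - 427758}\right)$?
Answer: $- \frac{6097975497082910}{951789} \approx -6.4069 \cdot 10^{9}$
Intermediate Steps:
$r = -3778500$
$\left(3775637 + r\right) \left(2237812 + \frac{2153424 - 2385326}{-524031 - 427758}\right) = \left(3775637 - 3778500\right) \left(2237812 + \frac{2153424 - 2385326}{-524031 - 427758}\right) = - 2863 \left(2237812 - \frac{231902}{-951789}\right) = - 2863 \left(2237812 - - \frac{231902}{951789}\right) = - 2863 \left(2237812 + \frac{231902}{951789}\right) = \left(-2863\right) \frac{2129925077570}{951789} = - \frac{6097975497082910}{951789}$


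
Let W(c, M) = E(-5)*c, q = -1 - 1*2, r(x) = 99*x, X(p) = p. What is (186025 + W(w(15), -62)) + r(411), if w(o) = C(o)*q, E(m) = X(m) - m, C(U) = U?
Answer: 226714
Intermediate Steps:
E(m) = 0 (E(m) = m - m = 0)
q = -3 (q = -1 - 2 = -3)
w(o) = -3*o (w(o) = o*(-3) = -3*o)
W(c, M) = 0 (W(c, M) = 0*c = 0)
(186025 + W(w(15), -62)) + r(411) = (186025 + 0) + 99*411 = 186025 + 40689 = 226714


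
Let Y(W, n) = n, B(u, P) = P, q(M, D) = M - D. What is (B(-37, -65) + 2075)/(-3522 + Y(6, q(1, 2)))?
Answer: -2010/3523 ≈ -0.57054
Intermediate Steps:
(B(-37, -65) + 2075)/(-3522 + Y(6, q(1, 2))) = (-65 + 2075)/(-3522 + (1 - 1*2)) = 2010/(-3522 + (1 - 2)) = 2010/(-3522 - 1) = 2010/(-3523) = 2010*(-1/3523) = -2010/3523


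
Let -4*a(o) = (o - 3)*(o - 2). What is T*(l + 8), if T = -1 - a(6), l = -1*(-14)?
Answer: 44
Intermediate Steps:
a(o) = -(-3 + o)*(-2 + o)/4 (a(o) = -(o - 3)*(o - 2)/4 = -(-3 + o)*(-2 + o)/4)
l = 14
T = 2 (T = -1 - (-3/2 - 1/4*6**2 + (5/4)*6) = -1 - (-3/2 - 1/4*36 + 15/2) = -1 - (-3/2 - 9 + 15/2) = -1 - 1*(-3) = -1 + 3 = 2)
T*(l + 8) = 2*(14 + 8) = 2*22 = 44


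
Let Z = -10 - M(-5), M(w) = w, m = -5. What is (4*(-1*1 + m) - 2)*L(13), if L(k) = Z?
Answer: 130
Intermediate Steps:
Z = -5 (Z = -10 - 1*(-5) = -10 + 5 = -5)
L(k) = -5
(4*(-1*1 + m) - 2)*L(13) = (4*(-1*1 - 5) - 2)*(-5) = (4*(-1 - 5) - 2)*(-5) = (4*(-6) - 2)*(-5) = (-24 - 2)*(-5) = -26*(-5) = 130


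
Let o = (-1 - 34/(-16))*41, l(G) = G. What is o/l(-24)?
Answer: -123/64 ≈ -1.9219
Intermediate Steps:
o = 369/8 (o = (-1 - 34*(-1/16))*41 = (-1 + 17/8)*41 = (9/8)*41 = 369/8 ≈ 46.125)
o/l(-24) = (369/8)/(-24) = (369/8)*(-1/24) = -123/64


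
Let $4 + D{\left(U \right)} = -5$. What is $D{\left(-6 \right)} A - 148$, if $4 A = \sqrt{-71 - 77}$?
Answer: $-148 - \frac{9 i \sqrt{37}}{2} \approx -148.0 - 27.372 i$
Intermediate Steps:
$A = \frac{i \sqrt{37}}{2}$ ($A = \frac{\sqrt{-71 - 77}}{4} = \frac{\sqrt{-148}}{4} = \frac{2 i \sqrt{37}}{4} = \frac{i \sqrt{37}}{2} \approx 3.0414 i$)
$D{\left(U \right)} = -9$ ($D{\left(U \right)} = -4 - 5 = -9$)
$D{\left(-6 \right)} A - 148 = - 9 \frac{i \sqrt{37}}{2} - 148 = - \frac{9 i \sqrt{37}}{2} - 148 = -148 - \frac{9 i \sqrt{37}}{2}$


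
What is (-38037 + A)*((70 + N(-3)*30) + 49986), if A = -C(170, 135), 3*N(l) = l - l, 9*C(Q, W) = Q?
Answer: -17144330168/9 ≈ -1.9049e+9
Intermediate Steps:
C(Q, W) = Q/9
N(l) = 0 (N(l) = (l - l)/3 = (⅓)*0 = 0)
A = -170/9 ≈ -18.889
(-38037 + A)*((70 + N(-3)*30) + 49986) = (-38037 - 170/9)*((70 + 0*30) + 49986) = -342503*((70 + 0) + 49986)/9 = -342503*(70 + 49986)/9 = -342503/9*50056 = -17144330168/9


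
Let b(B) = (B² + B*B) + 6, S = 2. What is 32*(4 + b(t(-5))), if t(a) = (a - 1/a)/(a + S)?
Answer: 12096/25 ≈ 483.84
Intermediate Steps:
t(a) = (a - 1/a)/(2 + a) (t(a) = (a - 1/a)/(a + 2) = (a - 1/a)/(2 + a))
b(B) = 6 + 2*B² (b(B) = (B² + B²) + 6 = 2*B² + 6 = 6 + 2*B²)
32*(4 + b(t(-5))) = 32*(4 + (6 + 2*((-1 + (-5)²)/((-5)*(2 - 5)))²)) = 32*(4 + (6 + 2*(-⅕*(-1 + 25)/(-3))²)) = 32*(4 + (6 + 2*(-⅕*(-⅓)*24)²)) = 32*(4 + (6 + 2*(8/5)²)) = 32*(4 + (6 + 2*(64/25))) = 32*(4 + (6 + 128/25)) = 32*(4 + 278/25) = 32*(378/25) = 12096/25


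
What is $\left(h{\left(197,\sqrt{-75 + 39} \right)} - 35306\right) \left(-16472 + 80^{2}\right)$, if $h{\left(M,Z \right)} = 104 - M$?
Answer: $356538728$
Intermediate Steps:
$\left(h{\left(197,\sqrt{-75 + 39} \right)} - 35306\right) \left(-16472 + 80^{2}\right) = \left(\left(104 - 197\right) - 35306\right) \left(-16472 + 80^{2}\right) = \left(\left(104 - 197\right) - 35306\right) \left(-16472 + 6400\right) = \left(-93 - 35306\right) \left(-10072\right) = \left(-35399\right) \left(-10072\right) = 356538728$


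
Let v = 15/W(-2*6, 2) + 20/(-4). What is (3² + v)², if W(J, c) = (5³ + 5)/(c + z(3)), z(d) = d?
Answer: 14161/676 ≈ 20.948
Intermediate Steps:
W(J, c) = 130/(3 + c) (W(J, c) = (5³ + 5)/(c + 3) = (125 + 5)/(3 + c) = 130/(3 + c))
v = -115/26 (v = 15/((130/(3 + 2))) + 20/(-4) = 15/((130/5)) + 20*(-¼) = 15/((130*(⅕))) - 5 = 15/26 - 5 = -115/26 ≈ -4.4231)
(3² + v)² = (3² - 115/26)² = (9 - 115/26)² = (119/26)² = 14161/676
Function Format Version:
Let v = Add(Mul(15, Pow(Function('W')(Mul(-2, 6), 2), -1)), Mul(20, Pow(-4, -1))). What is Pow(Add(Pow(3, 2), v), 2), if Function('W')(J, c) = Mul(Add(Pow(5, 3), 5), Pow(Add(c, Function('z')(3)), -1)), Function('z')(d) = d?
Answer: Rational(14161, 676) ≈ 20.948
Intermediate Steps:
Function('W')(J, c) = Mul(130, Pow(Add(3, c), -1)) (Function('W')(J, c) = Mul(Add(Pow(5, 3), 5), Pow(Add(c, 3), -1)) = Mul(Add(125, 5), Pow(Add(3, c), -1)) = Mul(130, Pow(Add(3, c), -1)))
v = Rational(-115, 26) (v = Add(Mul(15, Pow(Mul(130, Pow(Add(3, 2), -1)), -1)), Mul(20, Pow(-4, -1))) = Add(Mul(15, Pow(Mul(130, Pow(5, -1)), -1)), Mul(20, Rational(-1, 4))) = Add(Mul(15, Pow(Mul(130, Rational(1, 5)), -1)), -5) = Add(Mul(15, Pow(26, -1)), -5) = Add(Mul(15, Rational(1, 26)), -5) = Add(Rational(15, 26), -5) = Rational(-115, 26) ≈ -4.4231)
Pow(Add(Pow(3, 2), v), 2) = Pow(Add(Pow(3, 2), Rational(-115, 26)), 2) = Pow(Add(9, Rational(-115, 26)), 2) = Pow(Rational(119, 26), 2) = Rational(14161, 676)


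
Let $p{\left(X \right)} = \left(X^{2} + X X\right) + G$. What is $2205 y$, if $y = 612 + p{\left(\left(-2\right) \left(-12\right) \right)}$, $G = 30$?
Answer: $3955770$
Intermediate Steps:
$p{\left(X \right)} = 30 + 2 X^{2}$ ($p{\left(X \right)} = \left(X^{2} + X X\right) + 30 = \left(X^{2} + X^{2}\right) + 30 = 2 X^{2} + 30 = 30 + 2 X^{2}$)
$y = 1794$ ($y = 612 + \left(30 + 2 \left(\left(-2\right) \left(-12\right)\right)^{2}\right) = 612 + \left(30 + 2 \cdot 24^{2}\right) = 612 + \left(30 + 2 \cdot 576\right) = 612 + \left(30 + 1152\right) = 612 + 1182 = 1794$)
$2205 y = 2205 \cdot 1794 = 3955770$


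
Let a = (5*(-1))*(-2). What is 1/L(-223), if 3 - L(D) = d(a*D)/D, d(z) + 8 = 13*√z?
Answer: 147403/813791 - 2899*I*√2230/813791 ≈ 0.18113 - 0.16822*I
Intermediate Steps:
a = 10 (a = -5*(-2) = 10)
d(z) = -8 + 13*√z
L(D) = 3 - (-8 + 13*√10*√D)/D (L(D) = 3 - (-8 + 13*√(10*D))/D = 3 - (-8 + 13*(√10*√D))/D = 3 - (-8 + 13*√10*√D)/D)
1/L(-223) = 1/(3 + 8/(-223) - 13*√10/√(-223)) = 1/(3 + 8*(-1/223) - 13*√10*(-I*√223/223)) = 1/(3 - 8/223 + 13*I*√2230/223) = 1/(661/223 + 13*I*√2230/223)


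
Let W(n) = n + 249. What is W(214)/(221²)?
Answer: 463/48841 ≈ 0.0094797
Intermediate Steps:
W(n) = 249 + n
W(214)/(221²) = (249 + 214)/(221²) = 463/48841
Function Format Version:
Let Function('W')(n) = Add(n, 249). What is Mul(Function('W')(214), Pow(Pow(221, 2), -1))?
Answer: Rational(463, 48841) ≈ 0.0094797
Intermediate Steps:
Function('W')(n) = Add(249, n)
Mul(Function('W')(214), Pow(Pow(221, 2), -1)) = Mul(Add(249, 214), Pow(Pow(221, 2), -1)) = Mul(463, Pow(48841, -1)) = Mul(463, Rational(1, 48841)) = Rational(463, 48841)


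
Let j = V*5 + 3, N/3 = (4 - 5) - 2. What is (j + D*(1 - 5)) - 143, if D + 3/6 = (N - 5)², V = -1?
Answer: -927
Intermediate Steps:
N = -9 (N = 3*((4 - 5) - 2) = 3*(-1 - 2) = 3*(-3) = -9)
j = -2 (j = -1*5 + 3 = -5 + 3 = -2)
D = 391/2 (D = -½ + (-9 - 5)² = -½ + (-14)² = -½ + 196 = 391/2 ≈ 195.50)
(j + D*(1 - 5)) - 143 = (-2 + 391*(1 - 5)/2) - 143 = (-2 + (391/2)*(-4)) - 143 = (-2 - 782) - 143 = -784 - 143 = -927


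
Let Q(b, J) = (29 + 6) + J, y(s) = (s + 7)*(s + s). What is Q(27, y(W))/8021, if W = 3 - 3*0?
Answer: 95/8021 ≈ 0.011844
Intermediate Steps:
W = 3 (W = 3 + 0 = 3)
y(s) = 2*s*(7 + s) (y(s) = (7 + s)*(2*s) = 2*s*(7 + s))
Q(b, J) = 35 + J
Q(27, y(W))/8021 = (35 + 2*3*(7 + 3))/8021 = (35 + 2*3*10)*(1/8021) = (35 + 60)*(1/8021) = 95*(1/8021) = 95/8021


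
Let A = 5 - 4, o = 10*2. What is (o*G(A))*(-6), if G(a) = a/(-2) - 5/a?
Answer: 660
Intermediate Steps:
o = 20
A = 1
G(a) = -5/a - a/2 (G(a) = a*(-1/2) - 5/a = -a/2 - 5/a = -5/a - a/2)
(o*G(A))*(-6) = (20*(-5/1 - 1/2*1))*(-6) = (20*(-5*1 - 1/2))*(-6) = (20*(-5 - 1/2))*(-6) = (20*(-11/2))*(-6) = -110*(-6) = 660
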